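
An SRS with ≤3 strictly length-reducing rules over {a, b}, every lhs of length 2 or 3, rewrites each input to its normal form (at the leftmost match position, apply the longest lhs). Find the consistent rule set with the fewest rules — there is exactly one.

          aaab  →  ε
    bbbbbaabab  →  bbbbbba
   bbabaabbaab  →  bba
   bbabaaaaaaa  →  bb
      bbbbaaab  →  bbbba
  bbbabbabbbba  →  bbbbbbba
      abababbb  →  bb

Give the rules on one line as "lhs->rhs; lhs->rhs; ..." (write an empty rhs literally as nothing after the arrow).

  | aaab => ab => ε
  | bbbbbaabab => bbbbbbab => bbbbbba
  | bbabaabbaab => bbaaabbaab => bbabbaab => bbabaab => bbaaab => bbab => bba
  | bbabaaaaaaa => bbaaaaaaaa => bbaaaaaa => bbaaaa => bbaa => bb

aa->; ab->; bab->ba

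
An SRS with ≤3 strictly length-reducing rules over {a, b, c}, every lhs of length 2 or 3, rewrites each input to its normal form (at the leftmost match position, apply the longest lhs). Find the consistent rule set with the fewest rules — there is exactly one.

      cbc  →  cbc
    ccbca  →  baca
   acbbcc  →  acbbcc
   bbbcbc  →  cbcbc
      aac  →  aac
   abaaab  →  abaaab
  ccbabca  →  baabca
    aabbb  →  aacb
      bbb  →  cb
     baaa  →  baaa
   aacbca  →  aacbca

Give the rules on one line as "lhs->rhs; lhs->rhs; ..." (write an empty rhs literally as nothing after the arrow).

  | cbc
  | ccbca => baca
  | acbbcc
  | bbbcbc => cbcbc

bbb->cb; ccb->ba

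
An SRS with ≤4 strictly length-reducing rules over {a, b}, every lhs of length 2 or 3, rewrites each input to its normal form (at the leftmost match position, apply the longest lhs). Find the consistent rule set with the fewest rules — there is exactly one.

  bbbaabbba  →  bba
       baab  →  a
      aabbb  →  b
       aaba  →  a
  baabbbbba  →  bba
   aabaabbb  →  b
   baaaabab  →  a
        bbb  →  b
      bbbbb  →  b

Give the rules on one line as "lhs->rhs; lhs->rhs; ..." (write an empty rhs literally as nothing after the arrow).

ab->b; aba->; bab->a; bbb->b

  | bbbaabbba => baabbba => babbba => abba => bba
  | baab => bab => a
  | aabbb => abbb => bbb => b
  | aaba => a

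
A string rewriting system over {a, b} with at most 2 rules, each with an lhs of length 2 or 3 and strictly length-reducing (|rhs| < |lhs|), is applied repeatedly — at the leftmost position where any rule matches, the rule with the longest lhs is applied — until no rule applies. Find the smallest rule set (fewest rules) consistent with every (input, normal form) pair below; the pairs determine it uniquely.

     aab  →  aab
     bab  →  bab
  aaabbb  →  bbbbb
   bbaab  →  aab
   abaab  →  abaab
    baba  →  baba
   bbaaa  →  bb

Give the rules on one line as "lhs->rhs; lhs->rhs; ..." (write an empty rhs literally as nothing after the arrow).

  | aab
  | bab
  | aaabbb => bbbbb
  | bbaab => aab

aaa->bb; bba->a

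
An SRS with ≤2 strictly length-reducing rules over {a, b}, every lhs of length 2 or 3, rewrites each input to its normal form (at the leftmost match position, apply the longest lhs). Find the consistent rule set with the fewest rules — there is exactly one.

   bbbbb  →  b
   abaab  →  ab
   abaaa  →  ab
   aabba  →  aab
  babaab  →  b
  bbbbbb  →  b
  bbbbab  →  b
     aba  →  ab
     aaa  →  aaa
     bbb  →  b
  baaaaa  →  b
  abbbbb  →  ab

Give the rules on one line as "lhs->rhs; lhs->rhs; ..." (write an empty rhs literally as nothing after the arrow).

  | bbbbb => bbbb => bbb => bb => b
  | abaab => abab => abb => ab
  | abaaa => abaa => aba => ab
  | aabba => aaba => aab

ba->b; bb->b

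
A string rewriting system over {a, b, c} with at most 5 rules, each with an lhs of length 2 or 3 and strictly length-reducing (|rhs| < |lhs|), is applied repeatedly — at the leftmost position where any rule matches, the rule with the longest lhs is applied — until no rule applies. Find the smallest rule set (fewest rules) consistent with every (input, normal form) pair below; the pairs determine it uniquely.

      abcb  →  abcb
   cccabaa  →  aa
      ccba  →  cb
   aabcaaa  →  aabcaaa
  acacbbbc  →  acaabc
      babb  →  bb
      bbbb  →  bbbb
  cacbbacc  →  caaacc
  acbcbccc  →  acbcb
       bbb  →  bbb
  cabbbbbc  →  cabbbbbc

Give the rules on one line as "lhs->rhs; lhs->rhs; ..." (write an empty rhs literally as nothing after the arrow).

ba->; cba->b; cbb->a; ccc->

  | abcb
  | cccabaa => abaa => aa
  | ccba => cb
  | aabcaaa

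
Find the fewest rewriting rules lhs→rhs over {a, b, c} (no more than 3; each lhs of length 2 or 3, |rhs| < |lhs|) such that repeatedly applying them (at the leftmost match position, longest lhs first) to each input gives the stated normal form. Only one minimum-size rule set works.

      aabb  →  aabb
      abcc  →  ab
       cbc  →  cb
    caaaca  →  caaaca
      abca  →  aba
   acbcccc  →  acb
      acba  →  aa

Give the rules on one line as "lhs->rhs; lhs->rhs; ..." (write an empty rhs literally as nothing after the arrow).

bc->b; cba->a

  | aabb
  | abcc => abc => ab
  | cbc => cb
  | caaaca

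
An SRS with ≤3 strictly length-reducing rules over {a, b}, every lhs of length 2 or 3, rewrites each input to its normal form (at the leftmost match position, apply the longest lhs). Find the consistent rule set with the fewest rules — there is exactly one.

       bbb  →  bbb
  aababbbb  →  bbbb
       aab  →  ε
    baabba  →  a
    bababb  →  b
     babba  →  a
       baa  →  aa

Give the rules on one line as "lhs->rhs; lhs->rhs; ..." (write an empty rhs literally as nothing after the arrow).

aab->; abb->bb; ba->a

  | bbb
  | aababbbb => abbbb => bbbb
  | aab => ε
  | baabba => aabba => ba => a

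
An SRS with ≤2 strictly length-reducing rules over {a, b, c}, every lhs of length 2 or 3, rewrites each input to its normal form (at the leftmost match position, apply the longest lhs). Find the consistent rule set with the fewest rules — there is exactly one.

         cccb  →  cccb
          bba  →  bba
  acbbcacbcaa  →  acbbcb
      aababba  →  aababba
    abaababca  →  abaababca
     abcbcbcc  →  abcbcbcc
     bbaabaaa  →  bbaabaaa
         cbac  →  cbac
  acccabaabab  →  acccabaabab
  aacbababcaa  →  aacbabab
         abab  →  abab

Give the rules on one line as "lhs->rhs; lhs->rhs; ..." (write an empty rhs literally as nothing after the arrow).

caa->; cac->c

  | cccb
  | bba
  | acbbcacbcaa => acbbcbcaa => acbbcb
  | aababba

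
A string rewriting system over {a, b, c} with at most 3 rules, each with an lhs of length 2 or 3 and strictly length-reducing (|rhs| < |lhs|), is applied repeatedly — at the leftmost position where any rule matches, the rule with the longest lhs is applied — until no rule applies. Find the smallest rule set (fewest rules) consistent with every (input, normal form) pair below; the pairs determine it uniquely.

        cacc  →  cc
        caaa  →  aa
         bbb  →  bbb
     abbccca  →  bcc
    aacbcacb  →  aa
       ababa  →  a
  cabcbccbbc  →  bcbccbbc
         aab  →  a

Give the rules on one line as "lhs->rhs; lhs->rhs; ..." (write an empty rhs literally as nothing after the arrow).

  | cacc => cc
  | caaa => aa
  | bbb
  | abbccca => bccca => bcc

ab->; acb->a; ca->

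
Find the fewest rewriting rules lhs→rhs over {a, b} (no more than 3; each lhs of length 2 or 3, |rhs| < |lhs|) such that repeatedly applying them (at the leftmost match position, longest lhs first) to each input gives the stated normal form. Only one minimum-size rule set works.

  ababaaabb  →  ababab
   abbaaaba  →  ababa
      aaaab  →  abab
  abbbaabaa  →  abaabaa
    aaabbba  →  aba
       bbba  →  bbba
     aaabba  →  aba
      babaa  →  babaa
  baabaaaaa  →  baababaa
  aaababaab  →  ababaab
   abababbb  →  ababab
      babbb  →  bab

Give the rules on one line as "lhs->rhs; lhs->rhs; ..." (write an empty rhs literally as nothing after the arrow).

aaa->ab; abb->ab

  | ababaaabb => abababbb => abababb => ababab
  | abbaaaba => abaaaba => ababba => ababa
  | aaaab => abab
  | abbbaabaa => abbaabaa => abaabaa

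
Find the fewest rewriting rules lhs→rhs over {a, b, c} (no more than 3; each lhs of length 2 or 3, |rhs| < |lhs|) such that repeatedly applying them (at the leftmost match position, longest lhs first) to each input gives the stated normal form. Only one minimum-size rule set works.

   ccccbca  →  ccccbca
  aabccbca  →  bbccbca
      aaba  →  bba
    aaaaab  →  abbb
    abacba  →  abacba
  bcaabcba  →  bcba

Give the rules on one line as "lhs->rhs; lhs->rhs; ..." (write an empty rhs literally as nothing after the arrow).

  | ccccbca
  | aabccbca => bbccbca
  | aaba => bba
  | aaaaab => aaabb => abbb

aab->bb; cbb->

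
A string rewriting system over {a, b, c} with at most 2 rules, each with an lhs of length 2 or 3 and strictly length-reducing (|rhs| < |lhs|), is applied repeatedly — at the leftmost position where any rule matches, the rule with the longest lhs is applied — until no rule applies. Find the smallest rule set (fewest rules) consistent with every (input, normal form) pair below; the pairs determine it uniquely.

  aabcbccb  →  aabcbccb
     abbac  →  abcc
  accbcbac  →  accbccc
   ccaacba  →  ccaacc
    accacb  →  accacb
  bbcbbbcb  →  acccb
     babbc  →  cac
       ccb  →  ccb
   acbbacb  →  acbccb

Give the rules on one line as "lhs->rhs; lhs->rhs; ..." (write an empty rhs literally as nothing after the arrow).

  | aabcbccb
  | abbac => abcc
  | accbcbac => accbccc
  | ccaacba => ccaacc

ba->c; bbc->ac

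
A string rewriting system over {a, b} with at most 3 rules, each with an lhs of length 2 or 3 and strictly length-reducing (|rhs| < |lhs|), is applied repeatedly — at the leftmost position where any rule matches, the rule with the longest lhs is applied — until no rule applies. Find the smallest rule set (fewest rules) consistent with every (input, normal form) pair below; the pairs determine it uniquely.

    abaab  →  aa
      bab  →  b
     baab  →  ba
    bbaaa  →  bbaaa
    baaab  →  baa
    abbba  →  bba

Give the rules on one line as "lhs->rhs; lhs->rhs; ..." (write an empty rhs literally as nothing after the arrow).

ab->; aba->aa

  | abaab => aaab => aa
  | bab => b
  | baab => ba
  | bbaaa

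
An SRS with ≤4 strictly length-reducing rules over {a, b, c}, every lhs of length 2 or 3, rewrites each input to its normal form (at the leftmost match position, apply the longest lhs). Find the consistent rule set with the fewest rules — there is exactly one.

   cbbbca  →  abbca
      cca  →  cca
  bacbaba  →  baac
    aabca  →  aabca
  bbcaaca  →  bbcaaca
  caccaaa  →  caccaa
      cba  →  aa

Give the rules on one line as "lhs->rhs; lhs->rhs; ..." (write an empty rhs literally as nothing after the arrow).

  | cbbbca => abbca
  | cca
  | bacbaba => baaaba => baaba => baac
  | aabca

aaa->aa; aba->ac; cb->a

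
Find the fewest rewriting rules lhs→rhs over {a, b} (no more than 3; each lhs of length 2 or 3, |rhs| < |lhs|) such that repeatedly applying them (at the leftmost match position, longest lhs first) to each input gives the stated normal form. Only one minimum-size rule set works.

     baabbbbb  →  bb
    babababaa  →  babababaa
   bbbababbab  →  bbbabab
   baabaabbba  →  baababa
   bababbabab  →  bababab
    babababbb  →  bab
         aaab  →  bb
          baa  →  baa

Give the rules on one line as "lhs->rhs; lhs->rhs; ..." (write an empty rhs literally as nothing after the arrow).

aaa->b; abb->

  | baabbbbb => babbb => bb
  | babababaa
  | bbbababbab => bbbabab
  | baabaabbba => baababa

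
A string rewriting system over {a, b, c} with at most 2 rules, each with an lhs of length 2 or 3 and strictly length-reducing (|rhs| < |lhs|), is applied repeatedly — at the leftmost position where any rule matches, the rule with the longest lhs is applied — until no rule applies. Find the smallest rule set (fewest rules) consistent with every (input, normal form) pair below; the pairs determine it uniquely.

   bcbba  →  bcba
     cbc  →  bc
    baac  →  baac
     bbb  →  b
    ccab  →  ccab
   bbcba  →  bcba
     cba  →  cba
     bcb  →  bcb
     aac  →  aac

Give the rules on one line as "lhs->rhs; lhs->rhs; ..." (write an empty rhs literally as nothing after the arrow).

  | bcbba => bcba
  | cbc => bc
  | baac
  | bbb => bb => b

bb->b; cbc->bc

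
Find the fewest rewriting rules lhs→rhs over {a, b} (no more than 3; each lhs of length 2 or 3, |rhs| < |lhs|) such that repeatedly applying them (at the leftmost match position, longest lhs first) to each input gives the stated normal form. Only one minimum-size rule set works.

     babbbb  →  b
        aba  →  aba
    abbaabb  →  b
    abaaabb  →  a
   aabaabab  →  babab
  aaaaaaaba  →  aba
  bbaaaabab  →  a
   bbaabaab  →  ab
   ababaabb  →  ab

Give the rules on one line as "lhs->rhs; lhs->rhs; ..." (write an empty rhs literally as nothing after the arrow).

aa->b; bb->a

  | babbbb => baabb => bbbb => abb => aa => b
  | aba
  | abbaabb => aaaabb => baabb => bbbb => abb => aa => b
  | abaaabb => abbabb => aaabb => babb => baa => bb => a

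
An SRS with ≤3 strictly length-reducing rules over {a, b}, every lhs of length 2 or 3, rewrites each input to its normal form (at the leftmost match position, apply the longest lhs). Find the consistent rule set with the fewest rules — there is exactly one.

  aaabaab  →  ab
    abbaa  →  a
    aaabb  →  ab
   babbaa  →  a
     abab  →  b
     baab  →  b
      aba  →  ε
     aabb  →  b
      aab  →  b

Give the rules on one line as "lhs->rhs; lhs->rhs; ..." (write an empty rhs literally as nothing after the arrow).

  | aaabaab => abaab => aaab => ab
  | abbaa => abaa => aaa => a
  | aaabb => abb => ab
  | babbaa => abbaa => abaa => aaa => a

aa->; ba->a; bb->b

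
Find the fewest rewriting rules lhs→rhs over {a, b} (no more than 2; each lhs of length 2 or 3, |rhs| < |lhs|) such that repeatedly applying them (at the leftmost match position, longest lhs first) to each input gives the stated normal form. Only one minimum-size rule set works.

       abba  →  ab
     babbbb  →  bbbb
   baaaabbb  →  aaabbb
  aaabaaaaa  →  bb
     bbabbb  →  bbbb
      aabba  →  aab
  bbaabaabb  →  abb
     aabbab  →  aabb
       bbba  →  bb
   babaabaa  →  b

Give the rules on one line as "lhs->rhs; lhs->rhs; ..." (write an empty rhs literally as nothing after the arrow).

aba->bb; ba->

  | abba => ab
  | babbbb => bbbb
  | baaaabbb => aaabbb
  | aaabaaaaa => aabbaaaa => aabaaa => abbaa => aba => bb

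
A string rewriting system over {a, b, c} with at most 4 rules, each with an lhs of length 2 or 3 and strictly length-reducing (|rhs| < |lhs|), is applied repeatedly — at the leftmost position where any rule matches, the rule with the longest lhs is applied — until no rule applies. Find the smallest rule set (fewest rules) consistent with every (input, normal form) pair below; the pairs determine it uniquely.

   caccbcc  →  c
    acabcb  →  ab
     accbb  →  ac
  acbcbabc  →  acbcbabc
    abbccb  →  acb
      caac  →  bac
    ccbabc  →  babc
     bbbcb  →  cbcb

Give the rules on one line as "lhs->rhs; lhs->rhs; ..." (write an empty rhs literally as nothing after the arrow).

bb->c; ca->b; cc->

  | caccbcc => bccbcc => bbcc => ccc => c
  | acabcb => abbcb => accb => ab
  | accbb => abb => ac
  | acbcbabc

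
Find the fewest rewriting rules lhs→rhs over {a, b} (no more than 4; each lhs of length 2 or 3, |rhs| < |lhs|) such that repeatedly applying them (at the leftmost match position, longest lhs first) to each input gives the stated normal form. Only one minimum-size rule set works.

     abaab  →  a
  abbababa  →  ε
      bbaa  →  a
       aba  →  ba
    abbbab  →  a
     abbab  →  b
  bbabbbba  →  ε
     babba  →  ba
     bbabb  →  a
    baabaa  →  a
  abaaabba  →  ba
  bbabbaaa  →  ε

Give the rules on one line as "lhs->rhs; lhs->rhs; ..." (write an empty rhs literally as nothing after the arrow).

aa->; ab->b; bb->a

  | abaab => baab => bb => a
  | abbababa => bbababa => aababa => baba => bba => aa => ε
  | bbaa => aaa => a
  | aba => ba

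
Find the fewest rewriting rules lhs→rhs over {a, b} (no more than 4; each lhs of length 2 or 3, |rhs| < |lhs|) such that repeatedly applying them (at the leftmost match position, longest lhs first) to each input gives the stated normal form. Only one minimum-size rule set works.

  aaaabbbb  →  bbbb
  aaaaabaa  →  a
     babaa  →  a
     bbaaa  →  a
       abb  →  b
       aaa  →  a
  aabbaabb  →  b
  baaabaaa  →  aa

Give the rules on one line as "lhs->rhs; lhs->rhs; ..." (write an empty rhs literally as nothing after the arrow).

  | aaaabbbb => baabbbb => bbbb
  | aaaaabaa => baaabaa => abaa => a
  | babaa => abaa => a
  | bbaaa => ba => a

aaa->ba; abb->b; ba->a; baa->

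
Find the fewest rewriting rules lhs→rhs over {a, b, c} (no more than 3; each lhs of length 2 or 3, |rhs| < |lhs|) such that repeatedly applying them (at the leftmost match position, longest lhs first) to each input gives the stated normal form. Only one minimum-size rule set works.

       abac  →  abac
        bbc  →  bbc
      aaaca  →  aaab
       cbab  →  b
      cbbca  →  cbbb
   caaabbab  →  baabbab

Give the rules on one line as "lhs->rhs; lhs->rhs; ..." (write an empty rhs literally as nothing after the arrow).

  | abac
  | bbc
  | aaaca => aaab
  | cbab => b

ca->b; cba->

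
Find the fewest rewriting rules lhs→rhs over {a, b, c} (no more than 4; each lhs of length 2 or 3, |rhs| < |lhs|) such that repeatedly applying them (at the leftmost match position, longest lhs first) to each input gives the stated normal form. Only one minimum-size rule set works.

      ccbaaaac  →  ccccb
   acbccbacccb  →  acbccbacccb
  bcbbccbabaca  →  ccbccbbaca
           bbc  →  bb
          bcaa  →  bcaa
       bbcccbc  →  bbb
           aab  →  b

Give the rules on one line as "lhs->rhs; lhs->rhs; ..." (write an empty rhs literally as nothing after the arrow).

aac->cb; ab->b; bbc->bb; bcb->cc

  | ccbaaaac => ccbaacb => ccbcbb => ccccb
  | acbccbacccb
  | bcbbccbabaca => ccbccbabaca => ccbccbbaca
  | bbc => bb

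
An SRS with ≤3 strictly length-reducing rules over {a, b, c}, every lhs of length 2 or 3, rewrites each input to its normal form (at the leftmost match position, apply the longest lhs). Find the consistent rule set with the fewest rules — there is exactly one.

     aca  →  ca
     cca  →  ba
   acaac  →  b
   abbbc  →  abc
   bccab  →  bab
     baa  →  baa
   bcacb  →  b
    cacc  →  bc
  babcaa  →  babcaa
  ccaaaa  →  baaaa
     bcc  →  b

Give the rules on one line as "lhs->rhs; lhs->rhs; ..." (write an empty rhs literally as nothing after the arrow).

  | aca => ca
  | cca => ba
  | acaac => caac => cac => cc => b
  | abbbc => abbc => abc

ac->c; bb->b; cc->b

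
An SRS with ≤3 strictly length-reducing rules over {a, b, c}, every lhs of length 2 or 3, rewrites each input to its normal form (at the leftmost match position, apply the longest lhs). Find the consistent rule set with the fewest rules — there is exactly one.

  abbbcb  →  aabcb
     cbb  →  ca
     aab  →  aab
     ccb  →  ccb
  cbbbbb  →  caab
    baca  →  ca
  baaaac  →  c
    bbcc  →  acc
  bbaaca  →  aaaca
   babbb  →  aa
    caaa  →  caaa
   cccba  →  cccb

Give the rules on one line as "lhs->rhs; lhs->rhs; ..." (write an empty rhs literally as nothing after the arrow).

ba->b; bac->c; bb->a

  | abbbcb => aabcb
  | cbb => ca
  | aab
  | ccb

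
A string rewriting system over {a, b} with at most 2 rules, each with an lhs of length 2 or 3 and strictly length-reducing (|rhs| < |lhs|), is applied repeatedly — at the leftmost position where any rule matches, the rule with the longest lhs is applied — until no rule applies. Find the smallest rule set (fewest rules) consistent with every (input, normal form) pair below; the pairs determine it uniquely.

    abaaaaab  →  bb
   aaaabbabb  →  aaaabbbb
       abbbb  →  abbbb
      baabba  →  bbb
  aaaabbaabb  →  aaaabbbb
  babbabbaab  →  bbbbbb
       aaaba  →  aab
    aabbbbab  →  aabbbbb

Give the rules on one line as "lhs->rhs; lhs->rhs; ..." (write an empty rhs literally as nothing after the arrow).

aba->b; ba->b

  | abaaaaab => baaaab => baaab => baab => bab => bb
  | aaaabbabb => aaaabbbb
  | abbbb
  | baabba => babba => bbba => bbb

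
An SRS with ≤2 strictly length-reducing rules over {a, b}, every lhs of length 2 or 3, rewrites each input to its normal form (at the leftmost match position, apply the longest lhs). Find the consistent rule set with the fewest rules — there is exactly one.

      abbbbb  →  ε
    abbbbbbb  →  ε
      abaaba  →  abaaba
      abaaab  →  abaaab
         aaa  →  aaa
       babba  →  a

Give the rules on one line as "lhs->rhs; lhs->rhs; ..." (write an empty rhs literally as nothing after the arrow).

abb->b; bb->

  | abbbbb => bbbb => bb => ε
  | abbbbbbb => bbbbbb => bbbb => bb => ε
  | abaaba
  | abaaab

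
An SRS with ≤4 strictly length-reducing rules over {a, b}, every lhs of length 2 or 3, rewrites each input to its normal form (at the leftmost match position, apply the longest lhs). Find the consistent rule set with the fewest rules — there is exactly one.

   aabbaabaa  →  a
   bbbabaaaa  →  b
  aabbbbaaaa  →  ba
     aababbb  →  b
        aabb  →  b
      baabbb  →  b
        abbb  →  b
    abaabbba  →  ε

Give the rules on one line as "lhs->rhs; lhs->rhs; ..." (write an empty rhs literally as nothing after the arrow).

  | aabbaabaa => bbbaabaa => abaabaa => abaa => a
  | bbbabaaaa => ababaaaa => baaaa => bbaa => bbb => ab => b
  | aabbbbaaaa => bbbbbaaaa => abbbaaaa => bbbaaaa => abaaaa => aaa => ba
  | aababbb => bbabbb => bbbbb => abbb => bbb => ab => b

aa->b; ab->b; aba->; bbb->ab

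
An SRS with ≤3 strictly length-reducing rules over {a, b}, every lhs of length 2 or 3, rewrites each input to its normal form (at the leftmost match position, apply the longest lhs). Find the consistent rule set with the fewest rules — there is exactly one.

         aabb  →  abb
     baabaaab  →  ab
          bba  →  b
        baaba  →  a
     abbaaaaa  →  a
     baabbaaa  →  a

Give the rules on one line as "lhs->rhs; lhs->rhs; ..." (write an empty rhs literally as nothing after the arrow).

  | aabb => abb
  | baabaaab => abaaab => aaab => aab => ab
  | bba => b
  | baaba => aba => a

aa->a; ba->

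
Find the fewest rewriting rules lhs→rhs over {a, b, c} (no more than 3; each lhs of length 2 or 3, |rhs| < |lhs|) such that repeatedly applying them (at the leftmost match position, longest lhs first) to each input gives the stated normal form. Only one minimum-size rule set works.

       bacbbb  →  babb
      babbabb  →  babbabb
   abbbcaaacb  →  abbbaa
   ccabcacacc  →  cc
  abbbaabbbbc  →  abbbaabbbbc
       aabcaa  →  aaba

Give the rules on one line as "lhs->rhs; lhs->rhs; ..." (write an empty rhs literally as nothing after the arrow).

  | bacbbb => babb
  | babbabb
  | abbbcaaacb => abbbaacb => abbbaa
  | ccabcacacc => cbcacacc => cacacc => cacc => cc

ca->; cb->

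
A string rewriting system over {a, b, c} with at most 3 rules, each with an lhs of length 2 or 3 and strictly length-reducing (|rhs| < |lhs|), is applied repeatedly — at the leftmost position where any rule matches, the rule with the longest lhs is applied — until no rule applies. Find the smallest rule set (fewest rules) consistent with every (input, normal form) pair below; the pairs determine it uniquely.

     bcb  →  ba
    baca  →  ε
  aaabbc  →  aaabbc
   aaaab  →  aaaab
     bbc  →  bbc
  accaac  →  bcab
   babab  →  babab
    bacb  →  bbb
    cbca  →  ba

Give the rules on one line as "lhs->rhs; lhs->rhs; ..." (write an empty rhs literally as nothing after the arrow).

ac->b; bba->; cb->a

  | bcb => ba
  | baca => bba => ε
  | aaabbc
  | aaaab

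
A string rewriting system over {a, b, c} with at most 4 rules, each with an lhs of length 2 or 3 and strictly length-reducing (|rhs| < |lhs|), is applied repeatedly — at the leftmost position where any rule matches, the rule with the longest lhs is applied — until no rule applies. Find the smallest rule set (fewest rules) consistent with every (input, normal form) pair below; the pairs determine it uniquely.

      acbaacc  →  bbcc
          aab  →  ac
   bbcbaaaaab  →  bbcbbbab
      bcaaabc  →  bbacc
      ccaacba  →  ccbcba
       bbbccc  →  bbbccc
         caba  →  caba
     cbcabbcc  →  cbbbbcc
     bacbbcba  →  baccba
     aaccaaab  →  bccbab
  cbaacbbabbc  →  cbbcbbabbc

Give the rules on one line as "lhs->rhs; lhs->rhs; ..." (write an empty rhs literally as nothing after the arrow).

  | acbaacc => aaaacc => baacc => bbcc
  | aab => ac
  | bbcbaaaaab => bbcbbaaab => bbcbbbab
  | bcaaabc => bbaabc => bbacc

aa->b; aab->ac; acb->aa; bca->bb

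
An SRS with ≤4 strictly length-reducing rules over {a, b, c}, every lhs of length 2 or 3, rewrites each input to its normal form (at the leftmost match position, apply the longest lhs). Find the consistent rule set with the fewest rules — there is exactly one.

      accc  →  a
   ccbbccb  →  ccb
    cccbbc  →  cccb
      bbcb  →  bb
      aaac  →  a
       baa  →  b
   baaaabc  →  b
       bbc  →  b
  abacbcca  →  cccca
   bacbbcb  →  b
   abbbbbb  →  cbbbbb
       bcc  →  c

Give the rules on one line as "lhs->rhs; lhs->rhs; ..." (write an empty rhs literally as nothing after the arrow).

aa->; ab->c; ac->a; bc->

  | accc => acc => ac => a
  | ccbbccb => ccbcb => ccb
  | cccbbc => cccb
  | bbcb => bb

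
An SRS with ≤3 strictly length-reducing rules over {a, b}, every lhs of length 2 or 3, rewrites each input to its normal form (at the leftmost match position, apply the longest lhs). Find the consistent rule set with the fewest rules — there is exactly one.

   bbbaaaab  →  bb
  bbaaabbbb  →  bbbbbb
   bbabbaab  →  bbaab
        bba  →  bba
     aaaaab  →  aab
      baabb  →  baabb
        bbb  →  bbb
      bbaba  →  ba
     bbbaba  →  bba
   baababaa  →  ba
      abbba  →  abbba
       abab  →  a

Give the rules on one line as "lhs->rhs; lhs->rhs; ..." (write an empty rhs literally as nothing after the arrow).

  | bbbaaaab => bbbab => bb
  | bbaaabbbb => bbbbbb
  | bbabbaab => bbaab
  | bba

aaa->; bab->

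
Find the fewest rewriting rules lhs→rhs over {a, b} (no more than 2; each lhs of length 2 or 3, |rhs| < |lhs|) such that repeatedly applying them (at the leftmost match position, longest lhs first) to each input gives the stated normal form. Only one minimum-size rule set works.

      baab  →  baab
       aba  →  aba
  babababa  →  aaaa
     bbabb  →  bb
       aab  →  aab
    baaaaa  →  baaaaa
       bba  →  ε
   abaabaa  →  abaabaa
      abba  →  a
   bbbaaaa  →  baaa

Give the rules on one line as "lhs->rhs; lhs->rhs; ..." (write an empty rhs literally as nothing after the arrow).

  | baab
  | aba
  | babababa => aababa => aaaa
  | bbabb => bb

bab->a; bba->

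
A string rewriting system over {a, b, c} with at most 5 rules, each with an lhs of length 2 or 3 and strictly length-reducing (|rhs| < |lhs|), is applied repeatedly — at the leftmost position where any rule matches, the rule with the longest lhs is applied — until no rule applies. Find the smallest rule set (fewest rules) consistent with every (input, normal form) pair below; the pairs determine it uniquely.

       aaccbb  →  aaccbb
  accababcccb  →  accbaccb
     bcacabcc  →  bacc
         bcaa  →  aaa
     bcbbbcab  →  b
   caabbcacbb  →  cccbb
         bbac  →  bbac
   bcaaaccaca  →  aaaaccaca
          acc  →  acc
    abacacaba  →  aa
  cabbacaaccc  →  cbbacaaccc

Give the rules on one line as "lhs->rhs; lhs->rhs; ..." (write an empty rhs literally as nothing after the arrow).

  | aaccbb
  | accababcccb => accbabcccb => accbbcccb => accbaccb
  | bcacabcc => aacabcc => aacbcc => abacc => bacc
  | bcaa => aaa

ab->b; acb->ba; baa->c; bc->a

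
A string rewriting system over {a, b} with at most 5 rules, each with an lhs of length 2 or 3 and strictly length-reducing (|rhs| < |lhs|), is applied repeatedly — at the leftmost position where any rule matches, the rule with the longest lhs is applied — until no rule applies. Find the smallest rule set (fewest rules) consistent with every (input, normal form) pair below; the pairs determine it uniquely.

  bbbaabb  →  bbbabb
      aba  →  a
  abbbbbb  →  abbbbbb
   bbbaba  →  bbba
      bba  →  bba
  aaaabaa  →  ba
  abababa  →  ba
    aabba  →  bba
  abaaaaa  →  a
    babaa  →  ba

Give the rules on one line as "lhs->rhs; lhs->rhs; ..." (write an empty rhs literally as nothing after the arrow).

  | bbbaabb => bbbabb
  | aba => aa => a
  | abbbbbb
  | bbbaba => bbbaa => bbba

aa->a; aab->b; aba->aa; baa->ba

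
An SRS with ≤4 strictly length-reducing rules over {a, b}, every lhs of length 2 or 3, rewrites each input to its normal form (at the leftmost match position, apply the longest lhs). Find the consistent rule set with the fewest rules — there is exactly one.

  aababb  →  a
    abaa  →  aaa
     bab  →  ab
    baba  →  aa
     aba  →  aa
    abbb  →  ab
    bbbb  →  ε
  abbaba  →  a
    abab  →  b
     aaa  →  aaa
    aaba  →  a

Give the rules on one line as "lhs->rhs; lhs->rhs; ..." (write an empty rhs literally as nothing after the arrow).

aab->b; ba->a; bb->

  | aababb => babb => abb => a
  | abaa => aaa
  | bab => ab
  | baba => aba => aa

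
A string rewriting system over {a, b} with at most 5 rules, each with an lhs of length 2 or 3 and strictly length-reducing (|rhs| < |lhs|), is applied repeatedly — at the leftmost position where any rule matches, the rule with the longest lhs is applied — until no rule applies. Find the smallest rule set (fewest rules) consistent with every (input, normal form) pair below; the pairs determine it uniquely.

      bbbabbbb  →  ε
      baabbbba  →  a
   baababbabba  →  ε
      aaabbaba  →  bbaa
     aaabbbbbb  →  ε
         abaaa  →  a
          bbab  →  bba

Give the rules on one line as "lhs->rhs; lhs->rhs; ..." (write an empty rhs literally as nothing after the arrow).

aaa->; ab->a; abb->aa; bbb->

  | bbbabbbb => abbbb => aabb => aaa => ε
  | baabbbba => baaabba => bbba => a
  | baababbabba => baaabbabba => bbbabba => abba => aaa => ε
  | aaabbaba => bbaba => bbaa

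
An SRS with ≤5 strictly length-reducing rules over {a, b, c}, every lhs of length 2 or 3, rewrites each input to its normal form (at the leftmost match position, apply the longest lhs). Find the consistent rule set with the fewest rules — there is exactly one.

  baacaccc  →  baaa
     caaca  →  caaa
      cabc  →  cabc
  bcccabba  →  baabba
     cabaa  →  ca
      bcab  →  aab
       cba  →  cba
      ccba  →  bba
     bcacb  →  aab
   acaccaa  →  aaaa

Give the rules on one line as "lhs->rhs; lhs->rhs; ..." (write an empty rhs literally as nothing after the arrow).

aba->; ac->a; bca->aa; cc->b

  | baacaccc => baaaccc => baaacc => baaac => baaa
  | caaca => caaa
  | cabc
  | bcccabba => bbcabba => baabba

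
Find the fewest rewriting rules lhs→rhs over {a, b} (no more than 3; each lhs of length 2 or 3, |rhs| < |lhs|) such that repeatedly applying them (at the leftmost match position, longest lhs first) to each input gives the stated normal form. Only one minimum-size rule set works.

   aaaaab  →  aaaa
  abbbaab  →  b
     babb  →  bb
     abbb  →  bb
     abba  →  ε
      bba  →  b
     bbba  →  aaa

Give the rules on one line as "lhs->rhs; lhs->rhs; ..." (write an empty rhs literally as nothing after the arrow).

  | aaaaab => aaaa
  | abbbaab => bbaab => bab => b
  | babb => bb
  | abbb => bb

ab->; ba->; bbb->aa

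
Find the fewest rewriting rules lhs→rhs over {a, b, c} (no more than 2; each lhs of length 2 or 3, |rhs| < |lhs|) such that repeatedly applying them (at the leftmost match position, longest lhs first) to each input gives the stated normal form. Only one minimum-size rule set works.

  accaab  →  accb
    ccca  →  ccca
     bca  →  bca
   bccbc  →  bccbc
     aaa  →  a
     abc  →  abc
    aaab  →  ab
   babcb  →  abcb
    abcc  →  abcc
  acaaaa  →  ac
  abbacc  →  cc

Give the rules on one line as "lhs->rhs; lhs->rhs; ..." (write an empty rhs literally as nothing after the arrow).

  | accaab => accb
  | ccca
  | bca
  | bccbc

aa->; ba->a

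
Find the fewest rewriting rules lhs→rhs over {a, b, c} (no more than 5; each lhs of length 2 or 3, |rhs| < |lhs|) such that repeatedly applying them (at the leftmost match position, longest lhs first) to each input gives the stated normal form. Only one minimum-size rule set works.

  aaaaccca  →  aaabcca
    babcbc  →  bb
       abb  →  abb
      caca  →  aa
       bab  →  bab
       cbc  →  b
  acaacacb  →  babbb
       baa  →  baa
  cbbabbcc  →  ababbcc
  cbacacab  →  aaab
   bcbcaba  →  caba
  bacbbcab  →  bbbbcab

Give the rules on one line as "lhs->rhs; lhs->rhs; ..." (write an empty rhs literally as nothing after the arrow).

  | aaaaccca => aaabcca
  | babcbc => bac => bb
  | abb
  | caca => cba => aa

ac->b; bba->aa; bcb->; cb->a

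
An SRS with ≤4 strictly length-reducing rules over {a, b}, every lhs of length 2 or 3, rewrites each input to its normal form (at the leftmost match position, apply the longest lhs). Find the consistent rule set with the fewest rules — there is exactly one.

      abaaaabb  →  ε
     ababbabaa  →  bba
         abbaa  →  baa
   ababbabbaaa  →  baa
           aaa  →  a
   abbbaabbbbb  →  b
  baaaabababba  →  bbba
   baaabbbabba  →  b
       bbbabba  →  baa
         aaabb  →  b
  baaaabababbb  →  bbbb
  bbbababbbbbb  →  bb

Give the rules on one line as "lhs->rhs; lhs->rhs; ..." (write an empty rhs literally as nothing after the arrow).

  | abaaaabb => baaabb => babb => ab => ε
  | ababbabaa => bbbabaa => bbaaa => bba
  | abbaa => baa
  | ababbabbaaa => bbbabbaaa => bbabaaa => baaaa => baa

aaa->a; ab->; aba->b; bab->a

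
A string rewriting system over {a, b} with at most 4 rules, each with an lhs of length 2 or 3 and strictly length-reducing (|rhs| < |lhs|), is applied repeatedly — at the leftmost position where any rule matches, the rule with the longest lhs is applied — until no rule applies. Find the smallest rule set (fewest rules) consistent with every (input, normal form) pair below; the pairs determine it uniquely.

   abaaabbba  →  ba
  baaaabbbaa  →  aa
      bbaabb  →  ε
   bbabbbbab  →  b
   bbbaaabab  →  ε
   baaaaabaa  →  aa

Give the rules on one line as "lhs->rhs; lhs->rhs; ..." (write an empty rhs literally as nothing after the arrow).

ab->b; baa->aa; bb->

  | abaaabbba => baaabbba => aaabbba => aabbba => abbba => bbba => ba
  | baaaabbbaa => aaaabbbaa => aaabbbaa => aabbbaa => abbbaa => bbbaa => baa => aa
  | bbaabb => aabb => abb => bb => ε
  | bbabbbbab => abbbbab => bbbbab => bbab => ab => b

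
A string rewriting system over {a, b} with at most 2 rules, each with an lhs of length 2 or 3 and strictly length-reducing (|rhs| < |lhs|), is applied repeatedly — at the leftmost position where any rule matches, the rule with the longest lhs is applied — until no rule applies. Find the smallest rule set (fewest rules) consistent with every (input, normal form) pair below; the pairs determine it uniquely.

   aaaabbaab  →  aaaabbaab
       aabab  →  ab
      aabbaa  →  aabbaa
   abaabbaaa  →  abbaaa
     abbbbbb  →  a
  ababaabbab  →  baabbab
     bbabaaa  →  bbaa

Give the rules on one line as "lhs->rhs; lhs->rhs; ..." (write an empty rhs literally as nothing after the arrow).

aba->; bbb->

  | aaaabbaab
  | aabab => ab
  | aabbaa
  | abaabbaaa => abbaaa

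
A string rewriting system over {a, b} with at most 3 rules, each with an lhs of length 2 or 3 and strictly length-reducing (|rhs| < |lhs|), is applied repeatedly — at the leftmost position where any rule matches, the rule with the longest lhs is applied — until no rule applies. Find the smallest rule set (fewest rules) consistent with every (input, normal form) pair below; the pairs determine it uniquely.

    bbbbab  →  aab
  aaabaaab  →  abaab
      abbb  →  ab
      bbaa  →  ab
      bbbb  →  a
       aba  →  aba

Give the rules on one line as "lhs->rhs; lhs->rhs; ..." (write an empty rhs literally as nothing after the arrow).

  | bbbbab => bbab => aab
  | aaabaaab => abbaaab => aaaaab => abaab
  | abbb => ab
  | bbaa => aaa => ab

aaa->ab; bb->a; bbb->b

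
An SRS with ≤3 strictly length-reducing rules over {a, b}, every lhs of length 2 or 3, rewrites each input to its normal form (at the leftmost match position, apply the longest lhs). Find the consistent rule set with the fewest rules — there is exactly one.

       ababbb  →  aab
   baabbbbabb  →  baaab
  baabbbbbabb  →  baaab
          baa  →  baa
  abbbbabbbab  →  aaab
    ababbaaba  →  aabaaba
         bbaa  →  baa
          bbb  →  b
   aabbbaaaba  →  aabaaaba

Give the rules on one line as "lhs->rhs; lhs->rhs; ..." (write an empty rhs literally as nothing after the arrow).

  | ababbb => aabbb => aabb => aab
  | baabbbbabb => baabbbabb => baabbabb => baababb => baaabb => baaab
  | baabbbbbabb => baabbbbabb => baabbbabb => baabbabb => baababb => baaabb => baaab
  | baa

bab->ab; bb->b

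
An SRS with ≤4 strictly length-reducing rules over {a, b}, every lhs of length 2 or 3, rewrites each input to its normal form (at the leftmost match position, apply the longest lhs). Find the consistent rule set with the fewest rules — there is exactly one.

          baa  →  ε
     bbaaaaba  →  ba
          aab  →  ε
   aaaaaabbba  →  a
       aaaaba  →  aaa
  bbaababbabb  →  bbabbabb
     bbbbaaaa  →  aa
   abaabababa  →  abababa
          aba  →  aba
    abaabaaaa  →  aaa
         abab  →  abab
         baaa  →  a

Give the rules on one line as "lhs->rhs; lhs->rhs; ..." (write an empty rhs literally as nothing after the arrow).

aab->; baa->; bbb->

  | baa => ε
  | bbaaaaba => baaba => ba
  | aab => ε
  | aaaaaabbba => aaaabba => aaba => a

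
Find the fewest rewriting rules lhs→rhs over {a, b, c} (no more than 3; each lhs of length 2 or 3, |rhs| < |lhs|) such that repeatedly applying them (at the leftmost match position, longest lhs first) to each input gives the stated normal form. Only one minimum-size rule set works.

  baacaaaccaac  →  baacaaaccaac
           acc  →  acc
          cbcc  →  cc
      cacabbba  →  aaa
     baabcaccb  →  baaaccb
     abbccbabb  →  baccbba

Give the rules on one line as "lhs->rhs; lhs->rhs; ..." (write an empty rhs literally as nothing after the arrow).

abb->ba; bc->; cab->a

  | baacaaaccaac
  | acc
  | cbcc => cc
  | cacabbba => caabba => cabaa => aaa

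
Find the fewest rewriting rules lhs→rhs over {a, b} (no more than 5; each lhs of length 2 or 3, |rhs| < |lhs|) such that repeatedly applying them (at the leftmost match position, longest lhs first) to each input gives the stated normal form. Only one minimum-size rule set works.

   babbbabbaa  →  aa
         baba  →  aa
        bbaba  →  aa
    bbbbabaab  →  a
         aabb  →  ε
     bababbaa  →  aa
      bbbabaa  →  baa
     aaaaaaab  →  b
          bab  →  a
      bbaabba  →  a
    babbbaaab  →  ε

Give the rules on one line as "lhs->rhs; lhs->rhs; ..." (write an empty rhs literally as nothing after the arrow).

aab->bb; ab->b; bb->a; bbb->

  | babbbabbaa => bbbbabbaa => babbaa => bbbaa => aa
  | baba => bba => aa
  | bbaba => aaba => bba => aa
  | bbbbabaab => babaab => bbaab => aaab => abb => bb => a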